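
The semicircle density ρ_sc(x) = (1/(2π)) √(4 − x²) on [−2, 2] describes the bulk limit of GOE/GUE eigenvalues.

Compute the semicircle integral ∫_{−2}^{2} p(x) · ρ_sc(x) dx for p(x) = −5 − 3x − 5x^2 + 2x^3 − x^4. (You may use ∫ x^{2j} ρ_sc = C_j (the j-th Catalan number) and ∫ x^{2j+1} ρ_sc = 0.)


Write p(x) = Σ a_i x^i, split into monomials and integrate each against ρ_sc separately.
Using ∫ x^{2j} ρ_sc = C_j = (1/(j+1)) C(2j, j) (Catalan numbers) and ∫ x^{2j+1} ρ_sc = 0 (odd monomials vanish by symmetry):
  i = 0 (even): a_0 · C_{0} = -5 · 1 = -5
  i = 1 (odd): ∫ x^1 ρ_sc = 0 (vanishes)
  i = 2 (even): a_2 · C_{1} = -5 · 1 = -5
  i = 3 (odd): ∫ x^3 ρ_sc = 0 (vanishes)
  i = 4 (even): a_4 · C_{2} = -1 · 2 = -2

Summing the contributions: ∫_{−2}^{2} p(x) ρ_sc(x) dx = (-5) + (-5) + (-2) = -12.


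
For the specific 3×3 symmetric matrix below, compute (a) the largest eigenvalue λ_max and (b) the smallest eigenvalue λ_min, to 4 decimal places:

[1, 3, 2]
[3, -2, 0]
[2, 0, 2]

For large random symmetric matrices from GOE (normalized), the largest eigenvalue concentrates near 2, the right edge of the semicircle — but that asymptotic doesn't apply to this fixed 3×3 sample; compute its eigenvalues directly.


Since M is real symmetric, all three eigenvalues are real; they are the roots of det(λI − M) = λ³ − (tr M) λ² + s λ − det M, where s is the sum of the principal 2×2 minors.
tr M = 1 + (-2) + 2 = 1.
s = (1·(-2) − 3²) + (1·2 − 2²) + ((-2)·2 − 0²) = -11 + (-2) + (-4) = -17.
det M (expand along row 1) = 1·(-4) − 3·6 + 2·4 = -14.
Characteristic polynomial: λ³ − λ² − 17λ + 14 = 0.
Substitute λ = y + (tr M)/3 = y + 0.333333 to remove the quadratic term: y³ + p·y + q = 0 with p = s − (tr M)²/3 = -17.333333 and q = −2(tr M)³/27 + (tr M)·s/3 − det M = 8.259259.
Three real roots ⇒ use the trigonometric (Viète) form: r = 2√(−p/3) = 4.807402, φ = arccos(3q/(p·r)) = arccos(-0.297351) = 1.872714 rad.
y_k = r·cos(φ/3 − 2πk/3) for k = 0, 1, 2 gives y = 3.900768, 0.482996, -4.383764.
λ_k = y_k + 0.333333 gives λ = 4.2341, 0.8163, -4.0504 (check: the sum is 1.0000 = tr M).

Hence λ_max = 4.2341 and λ_min = -4.0504.


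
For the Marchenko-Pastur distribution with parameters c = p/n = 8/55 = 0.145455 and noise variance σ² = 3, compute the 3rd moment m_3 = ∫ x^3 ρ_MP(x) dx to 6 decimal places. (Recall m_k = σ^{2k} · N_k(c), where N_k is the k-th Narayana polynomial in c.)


E[X³] = σ⁶ (1 + 3c + c²) (third MP moment). With σ² = 3 (so σ⁶ = 27) and c = 8/55 = 0.145455: E[X³] = 27 · (1 + 3·0.145455 + (0.145455)²) = 27 · 1.457521.

So E[X^3] = 39.353058.


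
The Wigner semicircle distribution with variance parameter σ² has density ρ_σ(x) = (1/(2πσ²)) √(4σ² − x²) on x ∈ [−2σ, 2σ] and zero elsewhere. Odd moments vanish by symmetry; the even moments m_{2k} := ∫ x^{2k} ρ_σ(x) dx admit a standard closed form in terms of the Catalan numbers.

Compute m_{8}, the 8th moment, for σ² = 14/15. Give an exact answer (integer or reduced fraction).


By the scaled semicircle moment identity, m_{2k} = σ^{2k} · C_k with k = 4.
C_4 = (1/(k+1)) · C(2k, k) = (1/5) · C(8, 4) = (1/5) · 70 = 14.
σ^{2k} = (σ²)^k = (14/15)^4 = 38416/50625.

Therefore m_{8} = σ^{8} · C_4 = (38416/50625) · 14 = 537824/50625.


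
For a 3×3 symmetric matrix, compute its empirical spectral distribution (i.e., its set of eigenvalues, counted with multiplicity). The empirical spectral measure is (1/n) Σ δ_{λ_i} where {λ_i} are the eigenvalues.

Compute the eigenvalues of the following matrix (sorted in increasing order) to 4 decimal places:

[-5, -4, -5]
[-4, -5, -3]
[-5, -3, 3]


Since M is real symmetric, all three eigenvalues are real; they are the roots of det(λI − M) = λ³ − (tr M) λ² + s λ − det M, where s is the sum of the principal 2×2 minors.
tr M = -5 + (-5) + 3 = -7.
s = ((-5)·(-5) − (-4)²) + ((-5)·3 − (-5)²) + ((-5)·3 − (-3)²) = 9 + (-40) + (-24) = -55.
det M (expand along row 1) = (-5)·(-24) − (-4)·(-27) + (-5)·(-13) = 77.
Characteristic polynomial: λ³ + 7λ² − 55λ − 77 = 0.
Substitute λ = y + (tr M)/3 = y − 2.333333 to remove the quadratic term: y³ + p·y + q = 0 with p = s − (tr M)²/3 = -71.333333 and q = −2(tr M)³/27 + (tr M)·s/3 − det M = 76.740741.
Three real roots ⇒ use the trigonometric (Viète) form: r = 2√(−p/3) = 9.752493, φ = arccos(3q/(p·r)) = arccos(-0.330932) = 1.908088 rad.
y_k = r·cos(φ/3 − 2πk/3) for k = 0, 1, 2 gives y = 7.845498, 1.094168, -8.939666.
λ_k = y_k − 2.333333 gives λ = 5.5122, -1.2392, -11.2730 (check: the sum is -7.0000 = tr M).

Eigenvalues sorted in increasing order: [-11.2730, -1.2392, 5.5122].


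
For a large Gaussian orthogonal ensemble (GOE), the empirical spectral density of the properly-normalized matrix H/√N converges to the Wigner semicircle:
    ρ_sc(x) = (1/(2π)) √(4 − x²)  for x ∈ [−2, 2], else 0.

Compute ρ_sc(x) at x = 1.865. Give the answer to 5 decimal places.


ρ_sc(x) = (1/(2π)) √(4 − x²). With x = 1.865:
  4 − x² = 4 − (1.865)² = 4 − 3.478225 = 0.521775.
  √(4 − x²) = 0.722340.
  1/(2π) = 0.159155.
  ρ_sc(1.865) = 0.159155 · 0.722340 = 0.114964.

Rounded to 5 decimal places: ρ_sc(1.865) ≈ 0.11496.


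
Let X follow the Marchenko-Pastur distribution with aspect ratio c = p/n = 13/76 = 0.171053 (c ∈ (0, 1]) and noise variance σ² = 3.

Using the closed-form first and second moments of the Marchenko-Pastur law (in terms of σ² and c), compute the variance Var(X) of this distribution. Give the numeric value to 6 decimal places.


Recall the MP moments m_1 = E[X] = σ² and m_2 = E[X²] = σ⁴ (1 + c).
m_1 = E[X] = σ² = 3, so m_1² = 9.
m_2 = E[X²] = σ⁴ (1 + c) = 9 · (1 + 0.171053) = 9 · 1.171053 = 10.539474.
(Note m_2 − m_1² simplifies to c · σ⁴ = 0.171053 · 9.)

Var(X) = m_2 − m_1² = 10.539474 − 9 = 1.539474.


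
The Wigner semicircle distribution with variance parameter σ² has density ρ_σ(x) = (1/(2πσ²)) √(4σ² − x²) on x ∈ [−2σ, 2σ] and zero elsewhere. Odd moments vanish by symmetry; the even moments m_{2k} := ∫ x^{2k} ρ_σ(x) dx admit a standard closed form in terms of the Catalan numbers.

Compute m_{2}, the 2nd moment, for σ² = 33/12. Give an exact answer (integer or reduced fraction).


By the scaled semicircle moment identity, m_{2k} = σ^{2k} · C_k with k = 1.
C_1 = (1/(k+1)) · C(2k, k) = (1/2) · C(2, 1) = (1/2) · 2 = 1.
σ^{2k} = (σ²)^k = (33/12)^1 = 11/4.

Therefore m_{2} = σ^{2} · C_1 = (11/4) · 1 = 11/4.


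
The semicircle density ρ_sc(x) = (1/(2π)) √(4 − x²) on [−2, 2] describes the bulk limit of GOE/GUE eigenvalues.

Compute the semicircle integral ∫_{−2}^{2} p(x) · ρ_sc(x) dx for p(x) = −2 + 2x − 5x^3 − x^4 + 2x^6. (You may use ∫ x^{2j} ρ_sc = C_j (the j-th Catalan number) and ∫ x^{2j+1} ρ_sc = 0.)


Write p(x) = Σ a_i x^i, split into monomials and integrate each against ρ_sc separately.
Using ∫ x^{2j} ρ_sc = C_j = (1/(j+1)) C(2j, j) (Catalan numbers) and ∫ x^{2j+1} ρ_sc = 0 (odd monomials vanish by symmetry):
  i = 0 (even): a_0 · C_{0} = -2 · 1 = -2
  i = 1 (odd): ∫ x^1 ρ_sc = 0 (vanishes)
  i = 3 (odd): ∫ x^3 ρ_sc = 0 (vanishes)
  i = 4 (even): a_4 · C_{2} = -1 · 2 = -2
  i = 6 (even): a_6 · C_{3} = 2 · 5 = 10

Summing the contributions: ∫_{−2}^{2} p(x) ρ_sc(x) dx = (-2) + (-2) + 10 = 6.


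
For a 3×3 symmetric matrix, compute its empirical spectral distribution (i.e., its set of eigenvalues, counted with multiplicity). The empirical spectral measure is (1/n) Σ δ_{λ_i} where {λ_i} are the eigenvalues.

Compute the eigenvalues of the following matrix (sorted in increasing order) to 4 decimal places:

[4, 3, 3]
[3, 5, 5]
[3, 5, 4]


Since M is real symmetric, all three eigenvalues are real; they are the roots of det(λI − M) = λ³ − (tr M) λ² + s λ − det M, where s is the sum of the principal 2×2 minors.
tr M = 4 + 5 + 4 = 13.
s = (4·5 − 3²) + (4·4 − 3²) + (5·4 − 5²) = 11 + 7 + (-5) = 13.
det M (expand along row 1) = 4·(-5) − 3·(-3) + 3·0 = -11.
Characteristic polynomial: λ³ − 13λ² + 13λ + 11 = 0.
Substitute λ = y + (tr M)/3 = y + 4.333333 to remove the quadratic term: y³ + p·y + q = 0 with p = s − (tr M)²/3 = -43.333333 and q = −2(tr M)³/27 + (tr M)·s/3 − det M = -95.407407.
Three real roots ⇒ use the trigonometric (Viète) form: r = 2√(−p/3) = 7.601170, φ = arccos(3q/(p·r)) = arccos(0.868962) = 0.517695 rad.
y_k = r·cos(φ/3 − 2πk/3) for k = 0, 1, 2 gives y = 7.488274, -2.613804, -4.874470.
λ_k = y_k + 4.333333 gives λ = 11.8216, 1.7195, -0.5411 (check: the sum is 13.0000 = tr M).

Eigenvalues sorted in increasing order: [-0.5411, 1.7195, 11.8216].


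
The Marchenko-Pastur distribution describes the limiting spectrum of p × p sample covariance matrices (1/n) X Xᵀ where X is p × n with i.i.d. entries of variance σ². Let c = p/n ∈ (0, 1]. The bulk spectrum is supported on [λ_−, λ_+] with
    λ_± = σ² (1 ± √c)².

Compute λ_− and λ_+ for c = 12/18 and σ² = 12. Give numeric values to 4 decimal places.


c = 12/18 = 0.666667; √c = 0.816497.
λ_− = σ² (1 − √c)² = 12 · (1 − 0.816497)² = 12 · (0.183503)² = 0.404082.
λ_+ = σ² (1 + √c)² = 12 · (1 + 0.816497)² = 12 · (1.816497)² = 39.595918.

Rounded to 4 decimal places: λ_− ≈ 0.4041, λ_+ ≈ 39.5959.


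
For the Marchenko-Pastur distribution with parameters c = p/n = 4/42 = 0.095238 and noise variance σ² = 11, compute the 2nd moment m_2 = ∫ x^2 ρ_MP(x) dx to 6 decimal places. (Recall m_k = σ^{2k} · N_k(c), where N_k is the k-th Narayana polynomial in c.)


E[X²] = σ⁴ (1 + c) (second MP moment). With σ² = 11 (so σ⁴ = 121) and c = 4/42 = 0.095238: E[X²] = 121 · (1 + 0.095238) = 121 · 1.095238.

So E[X^2] = 132.523810.


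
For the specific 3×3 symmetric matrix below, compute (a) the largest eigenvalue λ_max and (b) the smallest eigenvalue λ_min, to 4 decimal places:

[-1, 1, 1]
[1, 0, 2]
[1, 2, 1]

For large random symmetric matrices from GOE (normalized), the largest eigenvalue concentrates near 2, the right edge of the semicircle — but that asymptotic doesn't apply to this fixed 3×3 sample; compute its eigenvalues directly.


Since M is real symmetric, all three eigenvalues are real; they are the roots of det(λI − M) = λ³ − (tr M) λ² + s λ − det M, where s is the sum of the principal 2×2 minors.
tr M = -1 + 0 + 1 = 0.
s = ((-1)·0 − 1²) + ((-1)·1 − 1²) + (0·1 − 2²) = -1 + (-2) + (-4) = -7.
det M (expand along row 1) = (-1)·(-4) − 1·(-1) + 1·2 = 7.
Characteristic polynomial: λ³ − 7λ − 7 = 0.
Substitute λ = y + (tr M)/3 = y + 0.000000 to remove the quadratic term: y³ + p·y + q = 0 with p = s − (tr M)²/3 = -7.000000 and q = −2(tr M)³/27 + (tr M)·s/3 − det M = -7.000000.
Three real roots ⇒ use the trigonometric (Viète) form: r = 2√(−p/3) = 3.055050, φ = arccos(3q/(p·r)) = arccos(0.981981) = 0.190126 rad.
y_k = r·cos(φ/3 − 2πk/3) for k = 0, 1, 2 gives y = 3.048917, -1.356896, -1.692021.
λ_k = y_k + 0.000000 gives λ = 3.0489, -1.3569, -1.6920 (check: the sum is 0.0000 = tr M).

Hence λ_max = 3.0489 and λ_min = -1.6920.


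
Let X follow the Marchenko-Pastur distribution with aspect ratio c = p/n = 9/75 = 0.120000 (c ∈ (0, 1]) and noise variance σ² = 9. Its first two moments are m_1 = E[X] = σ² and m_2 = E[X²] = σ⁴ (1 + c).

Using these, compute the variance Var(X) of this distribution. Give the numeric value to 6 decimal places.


m_1 = E[X] = σ² = 9, so m_1² = 81.
m_2 = E[X²] = σ⁴ (1 + c) = 81 · (1 + 0.120000) = 81 · 1.120000 = 90.720000.
(Note m_2 − m_1² simplifies to c · σ⁴ = 0.120000 · 81.)

Var(X) = m_2 − m_1² = 90.720000 − 81 = 9.720000.


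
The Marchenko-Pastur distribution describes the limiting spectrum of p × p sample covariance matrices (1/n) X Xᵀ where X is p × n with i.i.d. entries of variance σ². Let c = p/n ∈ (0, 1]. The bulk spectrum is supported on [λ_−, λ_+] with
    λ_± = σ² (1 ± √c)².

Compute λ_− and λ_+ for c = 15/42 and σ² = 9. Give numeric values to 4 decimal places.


c = 15/42 = 0.357143; √c = 0.597614.
λ_− = σ² (1 − √c)² = 9 · (1 − 0.597614)² = 9 · (0.402386)² = 1.457228.
λ_+ = σ² (1 + √c)² = 9 · (1 + 0.597614)² = 9 · (1.597614)² = 22.971343.

Rounded to 4 decimal places: λ_− ≈ 1.4572, λ_+ ≈ 22.9713.


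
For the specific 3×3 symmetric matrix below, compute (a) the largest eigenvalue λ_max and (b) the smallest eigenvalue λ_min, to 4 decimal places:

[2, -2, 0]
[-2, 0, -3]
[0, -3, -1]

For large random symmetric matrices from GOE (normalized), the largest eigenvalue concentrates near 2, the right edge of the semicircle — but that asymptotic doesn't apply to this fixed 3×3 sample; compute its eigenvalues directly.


Since M is real symmetric, all three eigenvalues are real; they are the roots of det(λI − M) = λ³ − (tr M) λ² + s λ − det M, where s is the sum of the principal 2×2 minors.
tr M = 2 + 0 + (-1) = 1.
s = (2·0 − (-2)²) + (2·(-1) − 0²) + (0·(-1) − (-3)²) = -4 + (-2) + (-9) = -15.
det M (expand along row 1) = 2·(-9) − (-2)·2 + 0·6 = -14.
Characteristic polynomial: λ³ − λ² − 15λ + 14 = 0.
Substitute λ = y + (tr M)/3 = y + 0.333333 to remove the quadratic term: y³ + p·y + q = 0 with p = s − (tr M)²/3 = -15.333333 and q = −2(tr M)³/27 + (tr M)·s/3 − det M = 8.925926.
Three real roots ⇒ use the trigonometric (Viète) form: r = 2√(−p/3) = 4.521553, φ = arccos(3q/(p·r)) = arccos(-0.386234) = 1.967341 rad.
y_k = r·cos(φ/3 − 2πk/3) for k = 0, 1, 2 gives y = 3.583658, 0.595928, -4.179585.
λ_k = y_k + 0.333333 gives λ = 3.9170, 0.9293, -3.8463 (check: the sum is 1.0000 = tr M).

Hence λ_max = 3.9170 and λ_min = -3.8463.


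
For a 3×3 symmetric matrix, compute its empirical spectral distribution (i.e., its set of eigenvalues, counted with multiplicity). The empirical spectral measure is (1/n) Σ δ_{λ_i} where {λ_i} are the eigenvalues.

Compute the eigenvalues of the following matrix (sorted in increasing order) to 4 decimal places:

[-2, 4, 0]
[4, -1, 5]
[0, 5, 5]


Since M is real symmetric, all three eigenvalues are real; they are the roots of det(λI − M) = λ³ − (tr M) λ² + s λ − det M, where s is the sum of the principal 2×2 minors.
tr M = -2 + (-1) + 5 = 2.
s = ((-2)·(-1) − 4²) + ((-2)·5 − 0²) + ((-1)·5 − 5²) = -14 + (-10) + (-30) = -54.
det M (expand along row 1) = (-2)·(-30) − 4·20 + 0·20 = -20.
Characteristic polynomial: λ³ − 2λ² − 54λ + 20 = 0.
Substitute λ = y + (tr M)/3 = y + 0.666667 to remove the quadratic term: y³ + p·y + q = 0 with p = s − (tr M)²/3 = -55.333333 and q = −2(tr M)³/27 + (tr M)·s/3 − det M = -16.592593.
Three real roots ⇒ use the trigonometric (Viète) form: r = 2√(−p/3) = 8.589399, φ = arccos(3q/(p·r)) = arccos(0.104734) = 1.465870 rad.
y_k = r·cos(φ/3 − 2πk/3) for k = 0, 1, 2 gives y = 7.584266, -0.300356, -7.283911.
λ_k = y_k + 0.666667 gives λ = 8.2509, 0.3663, -6.6172 (check: the sum is 2.0000 = tr M).

Eigenvalues sorted in increasing order: [-6.6172, 0.3663, 8.2509].


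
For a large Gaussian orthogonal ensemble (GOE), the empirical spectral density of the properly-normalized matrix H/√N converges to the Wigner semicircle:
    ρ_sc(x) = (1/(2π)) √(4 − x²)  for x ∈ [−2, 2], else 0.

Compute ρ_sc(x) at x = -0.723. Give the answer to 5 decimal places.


ρ_sc(x) = (1/(2π)) √(4 − x²). With x = -0.723:
  4 − x² = 4 − (-0.723)² = 4 − 0.522729 = 3.477271.
  √(4 − x²) = 1.864744.
  1/(2π) = 0.159155.
  ρ_sc(-0.723) = 0.159155 · 1.864744 = 0.296783.

Rounded to 5 decimal places: ρ_sc(-0.723) ≈ 0.29678.


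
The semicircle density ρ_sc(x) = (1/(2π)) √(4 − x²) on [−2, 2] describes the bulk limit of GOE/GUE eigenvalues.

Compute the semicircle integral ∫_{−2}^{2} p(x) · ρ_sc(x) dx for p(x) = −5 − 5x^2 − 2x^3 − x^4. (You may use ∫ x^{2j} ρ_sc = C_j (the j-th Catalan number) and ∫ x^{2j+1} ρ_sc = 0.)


Write p(x) = Σ a_i x^i, split into monomials and integrate each against ρ_sc separately.
Using ∫ x^{2j} ρ_sc = C_j = (1/(j+1)) C(2j, j) (Catalan numbers) and ∫ x^{2j+1} ρ_sc = 0 (odd monomials vanish by symmetry):
  i = 0 (even): a_0 · C_{0} = -5 · 1 = -5
  i = 2 (even): a_2 · C_{1} = -5 · 1 = -5
  i = 3 (odd): ∫ x^3 ρ_sc = 0 (vanishes)
  i = 4 (even): a_4 · C_{2} = -1 · 2 = -2

Summing the contributions: ∫_{−2}^{2} p(x) ρ_sc(x) dx = (-5) + (-5) + (-2) = -12.


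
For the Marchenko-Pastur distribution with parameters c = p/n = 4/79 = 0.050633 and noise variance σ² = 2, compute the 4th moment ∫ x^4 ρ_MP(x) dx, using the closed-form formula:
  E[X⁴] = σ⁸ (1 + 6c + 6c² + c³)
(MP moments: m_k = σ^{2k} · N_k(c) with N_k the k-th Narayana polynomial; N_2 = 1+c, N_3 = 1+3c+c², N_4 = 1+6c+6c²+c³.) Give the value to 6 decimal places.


E[X⁴] = σ⁸ (1 + 6c + 6c² + c³) (fourth MP moment). With σ² = 2 (so σ⁸ = 16) and c = 4/79 = 0.050633: E[X⁴] = 16 · (1 + 6·0.050633 + 6·(0.050633)² + (0.050633)³) = 16 · 1.319309.

So E[X^4] = 21.108951.


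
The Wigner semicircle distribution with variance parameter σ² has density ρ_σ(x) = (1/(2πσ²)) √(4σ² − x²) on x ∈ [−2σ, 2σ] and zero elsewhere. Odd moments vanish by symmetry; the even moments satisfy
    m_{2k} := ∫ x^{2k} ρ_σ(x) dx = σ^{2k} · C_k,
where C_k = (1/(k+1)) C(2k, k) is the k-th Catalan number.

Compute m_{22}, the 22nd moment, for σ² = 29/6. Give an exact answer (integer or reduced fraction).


By the scaled semicircle moment identity, m_{2k} = σ^{2k} · C_k with k = 11.
C_11 = (1/(k+1)) · C(2k, k) = (1/12) · C(22, 11) = (1/12) · 705432 = 58786.
σ^{2k} = (σ²)^k = (29/6)^11 = 12200509765705829/362797056.

Therefore m_{22} = σ^{22} · C_11 = (12200509765705829/362797056) · 58786 = 358609583543391431797/181398528.


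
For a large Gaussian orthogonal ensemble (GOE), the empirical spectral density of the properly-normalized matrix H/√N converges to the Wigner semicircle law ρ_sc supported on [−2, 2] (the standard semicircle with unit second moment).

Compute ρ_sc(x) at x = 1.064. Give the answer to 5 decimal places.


ρ_sc(x) = (1/(2π)) √(4 − x²). With x = 1.064:
  4 − x² = 4 − (1.064)² = 4 − 1.132096 = 2.867904.
  √(4 − x²) = 1.693489.
  1/(2π) = 0.159155.
  ρ_sc(1.064) = 0.159155 · 1.693489 = 0.269527.

Rounded to 5 decimal places: ρ_sc(1.064) ≈ 0.26953.


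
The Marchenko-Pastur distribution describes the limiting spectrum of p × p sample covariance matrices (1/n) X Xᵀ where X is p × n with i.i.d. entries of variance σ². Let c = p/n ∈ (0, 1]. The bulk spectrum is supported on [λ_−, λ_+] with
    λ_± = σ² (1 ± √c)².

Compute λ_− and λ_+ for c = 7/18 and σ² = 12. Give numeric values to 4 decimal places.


c = 7/18 = 0.388889; √c = 0.623610.
λ_− = σ² (1 − √c)² = 12 · (1 − 0.623610)² = 12 · (0.376390)² = 1.700037.
λ_+ = σ² (1 + √c)² = 12 · (1 + 0.623610)² = 12 · (1.623610)² = 31.633296.

Rounded to 4 decimal places: λ_− ≈ 1.7000, λ_+ ≈ 31.6333.


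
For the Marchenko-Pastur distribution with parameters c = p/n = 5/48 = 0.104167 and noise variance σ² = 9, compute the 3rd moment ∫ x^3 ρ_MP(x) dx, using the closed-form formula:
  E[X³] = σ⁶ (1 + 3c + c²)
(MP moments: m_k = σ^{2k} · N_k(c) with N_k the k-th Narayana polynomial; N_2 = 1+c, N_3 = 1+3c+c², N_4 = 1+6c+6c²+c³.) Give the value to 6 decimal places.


E[X³] = σ⁶ (1 + 3c + c²) (third MP moment). With σ² = 9 (so σ⁶ = 729) and c = 5/48 = 0.104167: E[X³] = 729 · (1 + 3·0.104167 + (0.104167)²) = 729 · 1.323351.

So E[X^3] = 964.722656.


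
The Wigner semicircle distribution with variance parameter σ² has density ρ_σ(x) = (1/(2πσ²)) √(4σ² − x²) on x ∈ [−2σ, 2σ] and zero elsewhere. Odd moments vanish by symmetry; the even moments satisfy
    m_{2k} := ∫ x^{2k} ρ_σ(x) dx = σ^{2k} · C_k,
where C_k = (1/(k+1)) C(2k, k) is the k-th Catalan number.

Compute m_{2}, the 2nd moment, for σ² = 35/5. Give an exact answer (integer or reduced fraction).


By the scaled semicircle moment identity, m_{2k} = σ^{2k} · C_k with k = 1.
C_1 = (1/(k+1)) · C(2k, k) = (1/2) · C(2, 1) = (1/2) · 2 = 1.
σ^{2k} = (σ²)^k = (35/5)^1 = 7.

Therefore m_{2} = σ^{2} · C_1 = 7 · 1 = 7.


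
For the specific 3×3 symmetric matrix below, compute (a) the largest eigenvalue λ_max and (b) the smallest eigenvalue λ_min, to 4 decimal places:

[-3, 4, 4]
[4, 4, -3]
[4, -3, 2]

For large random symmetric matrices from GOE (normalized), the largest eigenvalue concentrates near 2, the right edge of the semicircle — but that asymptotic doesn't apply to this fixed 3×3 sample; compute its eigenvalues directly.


Since M is real symmetric, all three eigenvalues are real; they are the roots of det(λI − M) = λ³ − (tr M) λ² + s λ − det M, where s is the sum of the principal 2×2 minors.
tr M = -3 + 4 + 2 = 3.
s = ((-3)·4 − 4²) + ((-3)·2 − 4²) + (4·2 − (-3)²) = -28 + (-22) + (-1) = -51.
det M (expand along row 1) = (-3)·(-1) − 4·20 + 4·(-28) = -189.
Characteristic polynomial: λ³ − 3λ² − 51λ + 189 = 0.
Substitute λ = y + (tr M)/3 = y + 1.000000 to remove the quadratic term: y³ + p·y + q = 0 with p = s − (tr M)²/3 = -54.000000 and q = −2(tr M)³/27 + (tr M)·s/3 − det M = 136.000000.
Three real roots ⇒ use the trigonometric (Viète) form: r = 2√(−p/3) = 8.485281, φ = arccos(3q/(p·r)) = arccos(-0.890431) = 2.669087 rad.
y_k = r·cos(φ/3 − 2πk/3) for k = 0, 1, 2 gives y = 5.342744, 3.037508, -8.380252.
λ_k = y_k + 1.000000 gives λ = 6.3427, 4.0375, -7.3803 (check: the sum is 3.0000 = tr M).

Hence λ_max = 6.3427 and λ_min = -7.3803.


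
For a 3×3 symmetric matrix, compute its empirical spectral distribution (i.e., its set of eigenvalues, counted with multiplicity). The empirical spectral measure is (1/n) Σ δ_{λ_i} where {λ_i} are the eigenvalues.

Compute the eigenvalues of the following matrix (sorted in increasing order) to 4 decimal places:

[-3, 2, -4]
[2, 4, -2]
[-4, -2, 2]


Since M is real symmetric, all three eigenvalues are real; they are the roots of det(λI − M) = λ³ − (tr M) λ² + s λ − det M, where s is the sum of the principal 2×2 minors.
tr M = -3 + 4 + 2 = 3.
s = ((-3)·4 − 2²) + ((-3)·2 − (-4)²) + (4·2 − (-2)²) = -16 + (-22) + 4 = -34.
det M (expand along row 1) = (-3)·4 − 2·(-4) + (-4)·12 = -52.
Characteristic polynomial: λ³ − 3λ² − 34λ + 52 = 0.
Substitute λ = y + (tr M)/3 = y + 1.000000 to remove the quadratic term: y³ + p·y + q = 0 with p = s − (tr M)²/3 = -37.000000 and q = −2(tr M)³/27 + (tr M)·s/3 − det M = 16.000000.
Three real roots ⇒ use the trigonometric (Viète) form: r = 2√(−p/3) = 7.023769, φ = arccos(3q/(p·r)) = arccos(-0.184701) = 1.756564 rad.
y_k = r·cos(φ/3 − 2πk/3) for k = 0, 1, 2 gives y = 5.853778, 0.434652, -6.288430.
λ_k = y_k + 1.000000 gives λ = 6.8538, 1.4347, -5.2884 (check: the sum is 3.0000 = tr M).

Eigenvalues sorted in increasing order: [-5.2884, 1.4347, 6.8538].


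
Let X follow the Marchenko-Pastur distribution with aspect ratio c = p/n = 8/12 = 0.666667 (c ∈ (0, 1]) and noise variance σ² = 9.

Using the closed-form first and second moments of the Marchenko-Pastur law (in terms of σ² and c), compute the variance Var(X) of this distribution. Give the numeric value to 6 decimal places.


Recall the MP moments m_1 = E[X] = σ² and m_2 = E[X²] = σ⁴ (1 + c).
m_1 = E[X] = σ² = 9, so m_1² = 81.
m_2 = E[X²] = σ⁴ (1 + c) = 81 · (1 + 0.666667) = 81 · 1.666667 = 135.000000.
(Note m_2 − m_1² simplifies to c · σ⁴ = 0.666667 · 81.)

Var(X) = m_2 − m_1² = 135.000000 − 81 = 54.000000.


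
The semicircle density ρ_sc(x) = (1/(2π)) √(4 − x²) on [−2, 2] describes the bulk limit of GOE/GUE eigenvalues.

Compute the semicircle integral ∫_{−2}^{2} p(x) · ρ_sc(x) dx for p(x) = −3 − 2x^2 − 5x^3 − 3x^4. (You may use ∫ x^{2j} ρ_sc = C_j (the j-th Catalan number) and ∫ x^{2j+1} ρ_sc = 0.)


Write p(x) = Σ a_i x^i, split into monomials and integrate each against ρ_sc separately.
Using ∫ x^{2j} ρ_sc = C_j = (1/(j+1)) C(2j, j) (Catalan numbers) and ∫ x^{2j+1} ρ_sc = 0 (odd monomials vanish by symmetry):
  i = 0 (even): a_0 · C_{0} = -3 · 1 = -3
  i = 2 (even): a_2 · C_{1} = -2 · 1 = -2
  i = 3 (odd): ∫ x^3 ρ_sc = 0 (vanishes)
  i = 4 (even): a_4 · C_{2} = -3 · 2 = -6

Summing the contributions: ∫_{−2}^{2} p(x) ρ_sc(x) dx = (-3) + (-2) + (-6) = -11.


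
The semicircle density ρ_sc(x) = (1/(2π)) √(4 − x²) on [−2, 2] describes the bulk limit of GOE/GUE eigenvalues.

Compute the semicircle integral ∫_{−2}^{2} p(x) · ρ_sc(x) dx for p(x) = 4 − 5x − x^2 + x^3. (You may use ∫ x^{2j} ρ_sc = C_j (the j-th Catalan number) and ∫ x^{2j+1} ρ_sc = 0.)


Write p(x) = Σ a_i x^i, split into monomials and integrate each against ρ_sc separately.
Using ∫ x^{2j} ρ_sc = C_j = (1/(j+1)) C(2j, j) (Catalan numbers) and ∫ x^{2j+1} ρ_sc = 0 (odd monomials vanish by symmetry):
  i = 0 (even): a_0 · C_{0} = 4 · 1 = 4
  i = 1 (odd): ∫ x^1 ρ_sc = 0 (vanishes)
  i = 2 (even): a_2 · C_{1} = -1 · 1 = -1
  i = 3 (odd): ∫ x^3 ρ_sc = 0 (vanishes)

Summing the contributions: ∫_{−2}^{2} p(x) ρ_sc(x) dx = 4 + (-1) = 3.


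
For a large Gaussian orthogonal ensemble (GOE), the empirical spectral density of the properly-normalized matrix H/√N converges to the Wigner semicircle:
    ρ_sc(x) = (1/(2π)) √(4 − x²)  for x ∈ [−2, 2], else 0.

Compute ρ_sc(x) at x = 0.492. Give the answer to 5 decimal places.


ρ_sc(x) = (1/(2π)) √(4 − x²). With x = 0.492:
  4 − x² = 4 − (0.492)² = 4 − 0.242064 = 3.757936.
  √(4 − x²) = 1.938540.
  1/(2π) = 0.159155.
  ρ_sc(0.492) = 0.159155 · 1.938540 = 0.308528.

Rounded to 5 decimal places: ρ_sc(0.492) ≈ 0.30853.


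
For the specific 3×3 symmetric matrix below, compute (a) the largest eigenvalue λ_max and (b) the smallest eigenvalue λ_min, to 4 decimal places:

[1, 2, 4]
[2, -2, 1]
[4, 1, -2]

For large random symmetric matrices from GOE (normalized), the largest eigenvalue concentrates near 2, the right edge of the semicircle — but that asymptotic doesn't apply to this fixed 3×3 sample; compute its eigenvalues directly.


Since M is real symmetric, all three eigenvalues are real; they are the roots of det(λI − M) = λ³ − (tr M) λ² + s λ − det M, where s is the sum of the principal 2×2 minors.
tr M = 1 + (-2) + (-2) = -3.
s = (1·(-2) − 2²) + (1·(-2) − 4²) + ((-2)·(-2) − 1²) = -6 + (-18) + 3 = -21.
det M (expand along row 1) = 1·3 − 2·(-8) + 4·10 = 59.
Characteristic polynomial: λ³ + 3λ² − 21λ − 59 = 0.
Substitute λ = y + (tr M)/3 = y − 1.000000 to remove the quadratic term: y³ + p·y + q = 0 with p = s − (tr M)²/3 = -24.000000 and q = −2(tr M)³/27 + (tr M)·s/3 − det M = -36.000000.
Three real roots ⇒ use the trigonometric (Viète) form: r = 2√(−p/3) = 5.656854, φ = arccos(3q/(p·r)) = arccos(0.795495) = 0.650972 rad.
y_k = r·cos(φ/3 − 2πk/3) for k = 0, 1, 2 gives y = 5.524200, -1.707389, -3.816810.
λ_k = y_k − 1.000000 gives λ = 4.5242, -2.7074, -4.8168 (check: the sum is -3.0000 = tr M).

Hence λ_max = 4.5242 and λ_min = -4.8168.


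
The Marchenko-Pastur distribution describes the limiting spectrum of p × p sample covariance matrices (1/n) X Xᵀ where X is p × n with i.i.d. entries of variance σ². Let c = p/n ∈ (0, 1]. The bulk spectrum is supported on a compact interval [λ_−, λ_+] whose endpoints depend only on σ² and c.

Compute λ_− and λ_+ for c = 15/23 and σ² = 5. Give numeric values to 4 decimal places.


c = 15/23 = 0.652174; √c = 0.807573.
λ_− = σ² (1 − √c)² = 5 · (1 − 0.807573)² = 5 · (0.192427)² = 0.185141.
λ_+ = σ² (1 + √c)² = 5 · (1 + 0.807573)² = 5 · (1.807573)² = 16.336598.

Rounded to 4 decimal places: λ_− ≈ 0.1851, λ_+ ≈ 16.3366.


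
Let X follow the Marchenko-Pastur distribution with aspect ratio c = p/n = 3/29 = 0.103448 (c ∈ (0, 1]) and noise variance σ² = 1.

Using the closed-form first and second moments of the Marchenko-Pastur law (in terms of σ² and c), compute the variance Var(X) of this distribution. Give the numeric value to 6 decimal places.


Recall the MP moments m_1 = E[X] = σ² and m_2 = E[X²] = σ⁴ (1 + c).
m_1 = E[X] = σ² = 1, so m_1² = 1.
m_2 = E[X²] = σ⁴ (1 + c) = 1 · (1 + 0.103448) = 1 · 1.103448 = 1.103448.
(Note m_2 − m_1² simplifies to c · σ⁴ = 0.103448 · 1.)

Var(X) = m_2 − m_1² = 1.103448 − 1 = 0.103448.


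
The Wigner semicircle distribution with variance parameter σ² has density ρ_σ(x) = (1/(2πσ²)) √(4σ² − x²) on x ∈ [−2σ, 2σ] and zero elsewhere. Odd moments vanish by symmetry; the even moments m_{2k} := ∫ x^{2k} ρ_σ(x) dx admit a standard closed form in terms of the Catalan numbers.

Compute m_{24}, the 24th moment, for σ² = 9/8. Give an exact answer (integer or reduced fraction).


By the scaled semicircle moment identity, m_{2k} = σ^{2k} · C_k with k = 12.
C_12 = (1/(k+1)) · C(2k, k) = (1/13) · C(24, 12) = (1/13) · 2704156 = 208012.
σ^{2k} = (σ²)^k = (9/8)^12 = 282429536481/68719476736.

Therefore m_{24} = σ^{24} · C_12 = (282429536481/68719476736) · 208012 = 14687183185621443/17179869184.


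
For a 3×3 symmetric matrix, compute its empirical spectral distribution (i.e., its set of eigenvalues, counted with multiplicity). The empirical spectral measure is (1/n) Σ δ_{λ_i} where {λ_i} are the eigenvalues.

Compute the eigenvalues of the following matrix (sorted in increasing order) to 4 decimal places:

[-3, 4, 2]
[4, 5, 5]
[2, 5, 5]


Since M is real symmetric, all three eigenvalues are real; they are the roots of det(λI − M) = λ³ − (tr M) λ² + s λ − det M, where s is the sum of the principal 2×2 minors.
tr M = -3 + 5 + 5 = 7.
s = ((-3)·5 − 4²) + ((-3)·5 − 2²) + (5·5 − 5²) = -31 + (-19) + 0 = -50.
det M (expand along row 1) = (-3)·0 − 4·10 + 2·10 = -20.
Characteristic polynomial: λ³ − 7λ² − 50λ + 20 = 0.
Substitute λ = y + (tr M)/3 = y + 2.333333 to remove the quadratic term: y³ + p·y + q = 0 with p = s − (tr M)²/3 = -66.333333 and q = −2(tr M)³/27 + (tr M)·s/3 − det M = -122.074074.
Three real roots ⇒ use the trigonometric (Viète) form: r = 2√(−p/3) = 9.404491, φ = arccos(3q/(p·r)) = arccos(0.587053) = 0.943382 rad.
y_k = r·cos(φ/3 − 2πk/3) for k = 0, 1, 2 gives y = 8.943326, -1.952530, -6.990795.
λ_k = y_k + 2.333333 gives λ = 11.2767, 0.3808, -4.6575 (check: the sum is 7.0000 = tr M).

Eigenvalues sorted in increasing order: [-4.6575, 0.3808, 11.2767].


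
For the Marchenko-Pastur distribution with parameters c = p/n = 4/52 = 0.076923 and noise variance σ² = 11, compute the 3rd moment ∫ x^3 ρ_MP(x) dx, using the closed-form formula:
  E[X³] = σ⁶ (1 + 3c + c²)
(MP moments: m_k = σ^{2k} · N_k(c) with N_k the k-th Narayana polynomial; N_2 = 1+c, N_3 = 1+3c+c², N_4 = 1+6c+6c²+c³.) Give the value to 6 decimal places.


E[X³] = σ⁶ (1 + 3c + c²) (third MP moment). With σ² = 11 (so σ⁶ = 1331) and c = 4/52 = 0.076923: E[X³] = 1331 · (1 + 3·0.076923 + (0.076923)²) = 1331 · 1.236686.

So E[X^3] = 1646.029586.


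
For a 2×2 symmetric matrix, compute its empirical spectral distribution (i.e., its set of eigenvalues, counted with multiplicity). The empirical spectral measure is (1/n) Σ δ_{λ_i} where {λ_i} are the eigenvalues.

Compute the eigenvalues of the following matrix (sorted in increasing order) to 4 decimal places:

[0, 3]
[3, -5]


Since M is real symmetric, both eigenvalues are real; they are the roots of det(λI − M) = λ² − (tr M) λ + det M.
tr M = 0 + (-5) = -5.
det M = 0·(-5) − 3² = 0 − 9 = -9.
Characteristic polynomial: λ² + 5λ − 9 = 0.
Discriminant Δ = (tr M)² − 4·det M = 25 − (-36) = 61; √Δ = 7.810250.
λ = (tr M ± √Δ)/2 = (-5 ± 7.810250)/2, giving (tr M − √Δ)/2 = -6.4051 and (tr M + √Δ)/2 = 1.4051.

Eigenvalues sorted in increasing order: [-6.4051, 1.4051].


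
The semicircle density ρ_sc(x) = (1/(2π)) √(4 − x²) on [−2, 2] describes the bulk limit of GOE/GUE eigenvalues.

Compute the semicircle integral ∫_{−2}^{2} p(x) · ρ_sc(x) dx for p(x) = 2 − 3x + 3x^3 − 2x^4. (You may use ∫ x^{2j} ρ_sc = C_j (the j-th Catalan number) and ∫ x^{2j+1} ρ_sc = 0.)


Write p(x) = Σ a_i x^i, split into monomials and integrate each against ρ_sc separately.
Using ∫ x^{2j} ρ_sc = C_j = (1/(j+1)) C(2j, j) (Catalan numbers) and ∫ x^{2j+1} ρ_sc = 0 (odd monomials vanish by symmetry):
  i = 0 (even): a_0 · C_{0} = 2 · 1 = 2
  i = 1 (odd): ∫ x^1 ρ_sc = 0 (vanishes)
  i = 3 (odd): ∫ x^3 ρ_sc = 0 (vanishes)
  i = 4 (even): a_4 · C_{2} = -2 · 2 = -4

Summing the contributions: ∫_{−2}^{2} p(x) ρ_sc(x) dx = 2 + (-4) = -2.


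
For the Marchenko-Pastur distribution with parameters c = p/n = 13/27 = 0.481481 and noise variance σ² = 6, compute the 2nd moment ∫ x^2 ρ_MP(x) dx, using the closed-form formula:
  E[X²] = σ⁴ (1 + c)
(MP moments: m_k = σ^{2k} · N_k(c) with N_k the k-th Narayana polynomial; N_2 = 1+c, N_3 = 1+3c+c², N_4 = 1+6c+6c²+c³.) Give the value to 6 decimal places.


E[X²] = σ⁴ (1 + c) (second MP moment). With σ² = 6 (so σ⁴ = 36) and c = 13/27 = 0.481481: E[X²] = 36 · (1 + 0.481481) = 36 · 1.481481.

So E[X^2] = 53.333333.


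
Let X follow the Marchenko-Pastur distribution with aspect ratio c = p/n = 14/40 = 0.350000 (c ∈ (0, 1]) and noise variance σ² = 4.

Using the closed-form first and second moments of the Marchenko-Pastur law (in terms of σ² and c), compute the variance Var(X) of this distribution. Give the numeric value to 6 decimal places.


Recall the MP moments m_1 = E[X] = σ² and m_2 = E[X²] = σ⁴ (1 + c).
m_1 = E[X] = σ² = 4, so m_1² = 16.
m_2 = E[X²] = σ⁴ (1 + c) = 16 · (1 + 0.350000) = 16 · 1.350000 = 21.600000.
(Note m_2 − m_1² simplifies to c · σ⁴ = 0.350000 · 16.)

Var(X) = m_2 − m_1² = 21.600000 − 16 = 5.600000.


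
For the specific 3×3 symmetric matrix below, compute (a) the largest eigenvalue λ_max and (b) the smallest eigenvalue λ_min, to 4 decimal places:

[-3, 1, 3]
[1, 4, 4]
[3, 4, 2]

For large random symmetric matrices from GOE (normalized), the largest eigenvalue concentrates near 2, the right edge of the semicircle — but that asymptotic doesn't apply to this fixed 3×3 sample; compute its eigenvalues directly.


Since M is real symmetric, all three eigenvalues are real; they are the roots of det(λI − M) = λ³ − (tr M) λ² + s λ − det M, where s is the sum of the principal 2×2 minors.
tr M = -3 + 4 + 2 = 3.
s = ((-3)·4 − 1²) + ((-3)·2 − 3²) + (4·2 − 4²) = -13 + (-15) + (-8) = -36.
det M (expand along row 1) = (-3)·(-8) − 1·(-10) + 3·(-8) = 10.
Characteristic polynomial: λ³ − 3λ² − 36λ − 10 = 0.
Substitute λ = y + (tr M)/3 = y + 1.000000 to remove the quadratic term: y³ + p·y + q = 0 with p = s − (tr M)²/3 = -39.000000 and q = −2(tr M)³/27 + (tr M)·s/3 − det M = -48.000000.
Three real roots ⇒ use the trigonometric (Viète) form: r = 2√(−p/3) = 7.211103, φ = arccos(3q/(p·r)) = arccos(0.512031) = 1.033249 rad.
y_k = r·cos(φ/3 − 2πk/3) for k = 0, 1, 2 gives y = 6.787614, -1.285200, -5.502414.
λ_k = y_k + 1.000000 gives λ = 7.7876, -0.2852, -4.5024 (check: the sum is 3.0000 = tr M).

Hence λ_max = 7.7876 and λ_min = -4.5024.


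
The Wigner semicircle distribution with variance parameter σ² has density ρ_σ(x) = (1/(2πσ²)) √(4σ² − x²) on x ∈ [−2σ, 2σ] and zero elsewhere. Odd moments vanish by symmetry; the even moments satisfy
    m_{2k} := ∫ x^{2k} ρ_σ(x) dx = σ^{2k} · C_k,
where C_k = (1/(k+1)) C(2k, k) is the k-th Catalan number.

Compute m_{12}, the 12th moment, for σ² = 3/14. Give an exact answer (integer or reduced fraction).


By the scaled semicircle moment identity, m_{2k} = σ^{2k} · C_k with k = 6.
C_6 = (1/(k+1)) · C(2k, k) = (1/7) · C(12, 6) = (1/7) · 924 = 132.
σ^{2k} = (σ²)^k = (3/14)^6 = 729/7529536.

Therefore m_{12} = σ^{12} · C_6 = (729/7529536) · 132 = 24057/1882384.


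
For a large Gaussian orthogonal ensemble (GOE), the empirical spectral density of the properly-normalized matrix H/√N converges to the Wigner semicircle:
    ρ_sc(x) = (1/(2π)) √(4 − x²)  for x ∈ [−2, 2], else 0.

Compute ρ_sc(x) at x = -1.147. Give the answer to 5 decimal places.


ρ_sc(x) = (1/(2π)) √(4 − x²). With x = -1.147:
  4 − x² = 4 − (-1.147)² = 4 − 1.315609 = 2.684391.
  √(4 − x²) = 1.638411.
  1/(2π) = 0.159155.
  ρ_sc(-1.147) = 0.159155 · 1.638411 = 0.260761.

Rounded to 5 decimal places: ρ_sc(-1.147) ≈ 0.26076.


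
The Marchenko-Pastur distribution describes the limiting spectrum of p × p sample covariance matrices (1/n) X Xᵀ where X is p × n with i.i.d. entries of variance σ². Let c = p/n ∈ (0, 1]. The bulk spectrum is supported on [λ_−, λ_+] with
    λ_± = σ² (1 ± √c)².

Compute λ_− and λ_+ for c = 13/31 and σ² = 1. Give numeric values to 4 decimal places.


c = 13/31 = 0.419355; √c = 0.647576.
λ_− = σ² (1 − √c)² = 1 · (1 − 0.647576)² = 1 · (0.352424)² = 0.124203.
λ_+ = σ² (1 + √c)² = 1 · (1 + 0.647576)² = 1 · (1.647576)² = 2.714507.

Rounded to 4 decimal places: λ_− ≈ 0.1242, λ_+ ≈ 2.7145.


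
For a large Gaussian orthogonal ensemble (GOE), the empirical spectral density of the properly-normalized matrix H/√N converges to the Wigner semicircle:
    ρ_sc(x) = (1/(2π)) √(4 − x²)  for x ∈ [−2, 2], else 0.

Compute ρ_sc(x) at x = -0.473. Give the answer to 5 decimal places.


ρ_sc(x) = (1/(2π)) √(4 − x²). With x = -0.473:
  4 − x² = 4 − (-0.473)² = 4 − 0.223729 = 3.776271.
  √(4 − x²) = 1.943263.
  1/(2π) = 0.159155.
  ρ_sc(-0.473) = 0.159155 · 1.943263 = 0.309280.

Rounded to 5 decimal places: ρ_sc(-0.473) ≈ 0.30928.


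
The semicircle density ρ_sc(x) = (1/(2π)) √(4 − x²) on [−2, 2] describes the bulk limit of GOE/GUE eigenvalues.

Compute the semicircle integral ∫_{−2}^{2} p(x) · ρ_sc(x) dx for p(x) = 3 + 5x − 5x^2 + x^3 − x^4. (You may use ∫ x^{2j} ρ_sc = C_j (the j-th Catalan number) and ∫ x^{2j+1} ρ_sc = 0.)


Write p(x) = Σ a_i x^i, split into monomials and integrate each against ρ_sc separately.
Using ∫ x^{2j} ρ_sc = C_j = (1/(j+1)) C(2j, j) (Catalan numbers) and ∫ x^{2j+1} ρ_sc = 0 (odd monomials vanish by symmetry):
  i = 0 (even): a_0 · C_{0} = 3 · 1 = 3
  i = 1 (odd): ∫ x^1 ρ_sc = 0 (vanishes)
  i = 2 (even): a_2 · C_{1} = -5 · 1 = -5
  i = 3 (odd): ∫ x^3 ρ_sc = 0 (vanishes)
  i = 4 (even): a_4 · C_{2} = -1 · 2 = -2

Summing the contributions: ∫_{−2}^{2} p(x) ρ_sc(x) dx = 3 + (-5) + (-2) = -4.


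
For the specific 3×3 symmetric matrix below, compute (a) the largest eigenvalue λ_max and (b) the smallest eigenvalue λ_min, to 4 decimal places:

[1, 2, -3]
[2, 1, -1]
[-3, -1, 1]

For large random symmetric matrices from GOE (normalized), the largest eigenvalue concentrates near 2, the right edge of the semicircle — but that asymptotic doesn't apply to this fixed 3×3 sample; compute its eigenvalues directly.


Since M is real symmetric, all three eigenvalues are real; they are the roots of det(λI − M) = λ³ − (tr M) λ² + s λ − det M, where s is the sum of the principal 2×2 minors.
tr M = 1 + 1 + 1 = 3.
s = (1·1 − 2²) + (1·1 − (-3)²) + (1·1 − (-1)²) = -3 + (-8) + 0 = -11.
det M (expand along row 1) = 1·0 − 2·(-1) + (-3)·1 = -1.
Characteristic polynomial: λ³ − 3λ² − 11λ + 1 = 0.
Substitute λ = y + (tr M)/3 = y + 1.000000 to remove the quadratic term: y³ + p·y + q = 0 with p = s − (tr M)²/3 = -14.000000 and q = −2(tr M)³/27 + (tr M)·s/3 − det M = -12.000000.
Three real roots ⇒ use the trigonometric (Viète) form: r = 2√(−p/3) = 4.320494, φ = arccos(3q/(p·r)) = arccos(0.595170) = 0.933319 rad.
y_k = r·cos(φ/3 − 2πk/3) for k = 0, 1, 2 gives y = 4.113091, -0.911179, -3.201912.
λ_k = y_k + 1.000000 gives λ = 5.1131, 0.0888, -2.2019 (check: the sum is 3.0000 = tr M).

Hence λ_max = 5.1131 and λ_min = -2.2019.
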